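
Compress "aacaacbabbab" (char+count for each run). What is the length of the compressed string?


Input: aacaacbabbab
Runs:
  'a' x 2 => "a2"
  'c' x 1 => "c1"
  'a' x 2 => "a2"
  'c' x 1 => "c1"
  'b' x 1 => "b1"
  'a' x 1 => "a1"
  'b' x 2 => "b2"
  'a' x 1 => "a1"
  'b' x 1 => "b1"
Compressed: "a2c1a2c1b1a1b2a1b1"
Compressed length: 18

18


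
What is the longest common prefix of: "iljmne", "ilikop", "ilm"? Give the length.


Words: iljmne, ilikop, ilm
  Position 0: all 'i' => match
  Position 1: all 'l' => match
  Position 2: ('j', 'i', 'm') => mismatch, stop
LCP = "il" (length 2)

2


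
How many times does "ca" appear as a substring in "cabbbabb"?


Searching for "ca" in "cabbbabb"
Scanning each position:
  Position 0: "ca" => MATCH
  Position 1: "ab" => no
  Position 2: "bb" => no
  Position 3: "bb" => no
  Position 4: "ba" => no
  Position 5: "ab" => no
  Position 6: "bb" => no
Total occurrences: 1

1


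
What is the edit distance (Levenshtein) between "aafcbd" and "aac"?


Computing edit distance: "aafcbd" -> "aac"
DP table:
           a    a    c
      0    1    2    3
  a   1    0    1    2
  a   2    1    0    1
  f   3    2    1    1
  c   4    3    2    1
  b   5    4    3    2
  d   6    5    4    3
Edit distance = dp[6][3] = 3

3


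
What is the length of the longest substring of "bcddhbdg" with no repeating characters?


Input: "bcddhbdg"
Sliding window (track last position of each char):
  Position 0 ('b'): window [0,0] length 1 -- new best
  Position 1 ('c'): window [0,1] length 2 -- new best
  Position 2 ('d'): window [0,2] length 3 -- new best
  Position 3 ('d'): repeat (last at 2), move window start to 3
  Position 3 ('d'): window [3,3] length 1
  Position 4 ('h'): window [3,4] length 2
  Position 5 ('b'): window [3,5] length 3
  Position 6 ('d'): repeat (last at 3), move window start to 4
  Position 6 ('d'): window [4,6] length 3
  Position 7 ('g'): window [4,7] length 4 -- new best
Longest substring with no repeats: "hbdg" with length 4

4


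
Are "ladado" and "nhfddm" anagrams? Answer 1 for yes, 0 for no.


Strings: "ladado", "nhfddm"
Sorted first:  aaddlo
Sorted second: ddfhmn
Differ at position 0: 'a' vs 'd' => not anagrams

0


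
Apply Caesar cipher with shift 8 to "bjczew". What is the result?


Caesar cipher: shift "bjczew" by 8
  'b' (pos 1) + 8 = pos 9 = 'j'
  'j' (pos 9) + 8 = pos 17 = 'r'
  'c' (pos 2) + 8 = pos 10 = 'k'
  'z' (pos 25) + 8 = pos 7 = 'h'
  'e' (pos 4) + 8 = pos 12 = 'm'
  'w' (pos 22) + 8 = pos 4 = 'e'
Result: jrkhme

jrkhme


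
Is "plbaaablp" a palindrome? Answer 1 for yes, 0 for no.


Input: plbaaablp
Reversed: plbaaablp
  Compare pos 0 ('p') with pos 8 ('p'): match
  Compare pos 1 ('l') with pos 7 ('l'): match
  Compare pos 2 ('b') with pos 6 ('b'): match
  Compare pos 3 ('a') with pos 5 ('a'): match
Result: palindrome

1


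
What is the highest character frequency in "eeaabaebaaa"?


Input: eeaabaebaaa
Character counts:
  'a': 6
  'b': 2
  'e': 3
Maximum frequency: 6

6


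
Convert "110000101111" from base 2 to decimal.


Input: "110000101111" in base 2
Positional expansion:
  Digit '1' (value 1) x 2^11 = 2048
  Digit '1' (value 1) x 2^10 = 1024
  Digit '0' (value 0) x 2^9 = 0
  Digit '0' (value 0) x 2^8 = 0
  Digit '0' (value 0) x 2^7 = 0
  Digit '0' (value 0) x 2^6 = 0
  Digit '1' (value 1) x 2^5 = 32
  Digit '0' (value 0) x 2^4 = 0
  Digit '1' (value 1) x 2^3 = 8
  Digit '1' (value 1) x 2^2 = 4
  Digit '1' (value 1) x 2^1 = 2
  Digit '1' (value 1) x 2^0 = 1
Sum = 3119

3119


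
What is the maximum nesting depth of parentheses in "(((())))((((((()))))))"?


Input: "(((())))((((((()))))))"
Tracking depth:
  Position 0 '(': depth becomes 1
  Position 1 '(': depth becomes 2
  Position 2 '(': depth becomes 3
  Position 3 '(': depth becomes 4
  Position 4 ')': depth becomes 3
  Position 5 ')': depth becomes 2
  Position 6 ')': depth becomes 1
  Position 7 ')': depth becomes 0
  Position 8 '(': depth becomes 1
  Position 9 '(': depth becomes 2
  Position 10 '(': depth becomes 3
  Position 11 '(': depth becomes 4
  Position 12 '(': depth becomes 5
  Position 13 '(': depth becomes 6
  Position 14 '(': depth becomes 7
  Position 15 ')': depth becomes 6
  Position 16 ')': depth becomes 5
  Position 17 ')': depth becomes 4
  Position 18 ')': depth becomes 3
  Position 19 ')': depth becomes 2
  Position 20 ')': depth becomes 1
  Position 21 ')': depth becomes 0
Maximum depth reached: 7

7


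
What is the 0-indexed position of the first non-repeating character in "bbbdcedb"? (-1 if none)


Input: bbbdcedb
Character frequencies:
  'b': 4
  'c': 1
  'd': 2
  'e': 1
Scanning left to right for freq == 1:
  Position 0 ('b'): freq=4, skip
  Position 1 ('b'): freq=4, skip
  Position 2 ('b'): freq=4, skip
  Position 3 ('d'): freq=2, skip
  Position 4 ('c'): unique! => answer = 4

4


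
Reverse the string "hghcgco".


Input: hghcgco
Reading characters right to left:
  Position 6: 'o'
  Position 5: 'c'
  Position 4: 'g'
  Position 3: 'c'
  Position 2: 'h'
  Position 1: 'g'
  Position 0: 'h'
Reversed: ocgchgh

ocgchgh


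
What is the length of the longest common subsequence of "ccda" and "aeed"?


LCS of "ccda" and "aeed"
DP table:
           a    e    e    d
      0    0    0    0    0
  c   0    0    0    0    0
  c   0    0    0    0    0
  d   0    0    0    0    1
  a   0    1    1    1    1
LCS length = dp[4][4] = 1

1


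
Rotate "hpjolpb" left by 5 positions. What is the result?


Input: "hpjolpb", rotate left by 5
First 5 characters: "hpjol"
Remaining characters: "pb"
Concatenate remaining + first: "pb" + "hpjol" = "pbhpjol"

pbhpjol


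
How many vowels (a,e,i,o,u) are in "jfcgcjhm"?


Input: jfcgcjhm
Checking each character:
  'j' at position 0: consonant
  'f' at position 1: consonant
  'c' at position 2: consonant
  'g' at position 3: consonant
  'c' at position 4: consonant
  'j' at position 5: consonant
  'h' at position 6: consonant
  'm' at position 7: consonant
Total vowels: 0

0


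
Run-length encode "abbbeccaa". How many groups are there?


Input: abbbeccaa
Scanning for consecutive runs:
  Group 1: 'a' x 1 (positions 0-0)
  Group 2: 'b' x 3 (positions 1-3)
  Group 3: 'e' x 1 (positions 4-4)
  Group 4: 'c' x 2 (positions 5-6)
  Group 5: 'a' x 2 (positions 7-8)
Total groups: 5

5


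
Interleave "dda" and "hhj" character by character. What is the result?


Interleaving "dda" and "hhj":
  Position 0: 'd' from first, 'h' from second => "dh"
  Position 1: 'd' from first, 'h' from second => "dh"
  Position 2: 'a' from first, 'j' from second => "aj"
Result: dhdhaj

dhdhaj


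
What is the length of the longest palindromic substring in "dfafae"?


Input: "dfafae"
Checking substrings for palindromes:
  [1:4] "faf" (len 3) => palindrome
  [2:5] "afa" (len 3) => palindrome
Longest palindromic substring: "faf" with length 3

3


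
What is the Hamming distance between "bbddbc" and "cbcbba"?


Comparing "bbddbc" and "cbcbba" position by position:
  Position 0: 'b' vs 'c' => differ
  Position 1: 'b' vs 'b' => same
  Position 2: 'd' vs 'c' => differ
  Position 3: 'd' vs 'b' => differ
  Position 4: 'b' vs 'b' => same
  Position 5: 'c' vs 'a' => differ
Total differences (Hamming distance): 4

4


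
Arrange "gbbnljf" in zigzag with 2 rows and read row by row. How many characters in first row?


Zigzag "gbbnljf" into 2 rows:
Placing characters:
  'g' => row 0
  'b' => row 1
  'b' => row 0
  'n' => row 1
  'l' => row 0
  'j' => row 1
  'f' => row 0
Rows:
  Row 0: "gblf"
  Row 1: "bnj"
First row length: 4

4


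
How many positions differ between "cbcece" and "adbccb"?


Comparing "cbcece" and "adbccb" position by position:
  Position 0: 'c' vs 'a' => DIFFER
  Position 1: 'b' vs 'd' => DIFFER
  Position 2: 'c' vs 'b' => DIFFER
  Position 3: 'e' vs 'c' => DIFFER
  Position 4: 'c' vs 'c' => same
  Position 5: 'e' vs 'b' => DIFFER
Positions that differ: 5

5


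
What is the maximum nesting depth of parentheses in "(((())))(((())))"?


Input: "(((())))(((())))"
Tracking depth:
  Position 0 '(': depth becomes 1
  Position 1 '(': depth becomes 2
  Position 2 '(': depth becomes 3
  Position 3 '(': depth becomes 4
  Position 4 ')': depth becomes 3
  Position 5 ')': depth becomes 2
  Position 6 ')': depth becomes 1
  Position 7 ')': depth becomes 0
  Position 8 '(': depth becomes 1
  Position 9 '(': depth becomes 2
  Position 10 '(': depth becomes 3
  Position 11 '(': depth becomes 4
  Position 12 ')': depth becomes 3
  Position 13 ')': depth becomes 2
  Position 14 ')': depth becomes 1
  Position 15 ')': depth becomes 0
Maximum depth reached: 4

4


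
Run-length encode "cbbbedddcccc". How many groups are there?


Input: cbbbedddcccc
Scanning for consecutive runs:
  Group 1: 'c' x 1 (positions 0-0)
  Group 2: 'b' x 3 (positions 1-3)
  Group 3: 'e' x 1 (positions 4-4)
  Group 4: 'd' x 3 (positions 5-7)
  Group 5: 'c' x 4 (positions 8-11)
Total groups: 5

5


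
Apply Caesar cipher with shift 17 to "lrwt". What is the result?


Caesar cipher: shift "lrwt" by 17
  'l' (pos 11) + 17 = pos 2 = 'c'
  'r' (pos 17) + 17 = pos 8 = 'i'
  'w' (pos 22) + 17 = pos 13 = 'n'
  't' (pos 19) + 17 = pos 10 = 'k'
Result: cink

cink


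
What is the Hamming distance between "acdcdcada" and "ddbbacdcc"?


Comparing "acdcdcada" and "ddbbacdcc" position by position:
  Position 0: 'a' vs 'd' => differ
  Position 1: 'c' vs 'd' => differ
  Position 2: 'd' vs 'b' => differ
  Position 3: 'c' vs 'b' => differ
  Position 4: 'd' vs 'a' => differ
  Position 5: 'c' vs 'c' => same
  Position 6: 'a' vs 'd' => differ
  Position 7: 'd' vs 'c' => differ
  Position 8: 'a' vs 'c' => differ
Total differences (Hamming distance): 8

8


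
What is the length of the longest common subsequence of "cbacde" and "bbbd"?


LCS of "cbacde" and "bbbd"
DP table:
           b    b    b    d
      0    0    0    0    0
  c   0    0    0    0    0
  b   0    1    1    1    1
  a   0    1    1    1    1
  c   0    1    1    1    1
  d   0    1    1    1    2
  e   0    1    1    1    2
LCS length = dp[6][4] = 2

2


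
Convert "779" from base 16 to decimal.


Input: "779" in base 16
Positional expansion:
  Digit '7' (value 7) x 16^2 = 1792
  Digit '7' (value 7) x 16^1 = 112
  Digit '9' (value 9) x 16^0 = 9
Sum = 1913

1913


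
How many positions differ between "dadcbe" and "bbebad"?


Comparing "dadcbe" and "bbebad" position by position:
  Position 0: 'd' vs 'b' => DIFFER
  Position 1: 'a' vs 'b' => DIFFER
  Position 2: 'd' vs 'e' => DIFFER
  Position 3: 'c' vs 'b' => DIFFER
  Position 4: 'b' vs 'a' => DIFFER
  Position 5: 'e' vs 'd' => DIFFER
Positions that differ: 6

6


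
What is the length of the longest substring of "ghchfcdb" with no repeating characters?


Input: "ghchfcdb"
Sliding window (track last position of each char):
  Position 0 ('g'): window [0,0] length 1 -- new best
  Position 1 ('h'): window [0,1] length 2 -- new best
  Position 2 ('c'): window [0,2] length 3 -- new best
  Position 3 ('h'): repeat (last at 1), move window start to 2
  Position 3 ('h'): window [2,3] length 2
  Position 4 ('f'): window [2,4] length 3
  Position 5 ('c'): repeat (last at 2), move window start to 3
  Position 5 ('c'): window [3,5] length 3
  Position 6 ('d'): window [3,6] length 4 -- new best
  Position 7 ('b'): window [3,7] length 5 -- new best
Longest substring with no repeats: "hfcdb" with length 5

5


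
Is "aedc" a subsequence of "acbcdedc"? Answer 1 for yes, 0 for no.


Check if "aedc" is a subsequence of "acbcdedc"
Greedy scan:
  Position 0 ('a'): matches sub[0] = 'a'
  Position 1 ('c'): no match needed
  Position 2 ('b'): no match needed
  Position 3 ('c'): no match needed
  Position 4 ('d'): no match needed
  Position 5 ('e'): matches sub[1] = 'e'
  Position 6 ('d'): matches sub[2] = 'd'
  Position 7 ('c'): matches sub[3] = 'c'
All 4 characters matched => is a subsequence

1


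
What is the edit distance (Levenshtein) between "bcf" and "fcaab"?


Computing edit distance: "bcf" -> "fcaab"
DP table:
           f    c    a    a    b
      0    1    2    3    4    5
  b   1    1    2    3    4    4
  c   2    2    1    2    3    4
  f   3    2    2    2    3    4
Edit distance = dp[3][5] = 4

4


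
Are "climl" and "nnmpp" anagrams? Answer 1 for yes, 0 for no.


Strings: "climl", "nnmpp"
Sorted first:  cillm
Sorted second: mnnpp
Differ at position 0: 'c' vs 'm' => not anagrams

0


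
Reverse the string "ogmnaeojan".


Input: ogmnaeojan
Reading characters right to left:
  Position 9: 'n'
  Position 8: 'a'
  Position 7: 'j'
  Position 6: 'o'
  Position 5: 'e'
  Position 4: 'a'
  Position 3: 'n'
  Position 2: 'm'
  Position 1: 'g'
  Position 0: 'o'
Reversed: najoeanmgo

najoeanmgo


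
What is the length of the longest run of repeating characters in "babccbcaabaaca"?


Input: "babccbcaabaaca"
Scanning for longest run:
  Position 1 ('a'): new char, reset run to 1
  Position 2 ('b'): new char, reset run to 1
  Position 3 ('c'): new char, reset run to 1
  Position 4 ('c'): continues run of 'c', length=2
  Position 5 ('b'): new char, reset run to 1
  Position 6 ('c'): new char, reset run to 1
  Position 7 ('a'): new char, reset run to 1
  Position 8 ('a'): continues run of 'a', length=2
  Position 9 ('b'): new char, reset run to 1
  Position 10 ('a'): new char, reset run to 1
  Position 11 ('a'): continues run of 'a', length=2
  Position 12 ('c'): new char, reset run to 1
  Position 13 ('a'): new char, reset run to 1
Longest run: 'c' with length 2

2


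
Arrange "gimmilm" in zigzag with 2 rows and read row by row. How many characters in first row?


Zigzag "gimmilm" into 2 rows:
Placing characters:
  'g' => row 0
  'i' => row 1
  'm' => row 0
  'm' => row 1
  'i' => row 0
  'l' => row 1
  'm' => row 0
Rows:
  Row 0: "gmim"
  Row 1: "iml"
First row length: 4

4


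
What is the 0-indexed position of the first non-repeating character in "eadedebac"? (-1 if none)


Input: eadedebac
Character frequencies:
  'a': 2
  'b': 1
  'c': 1
  'd': 2
  'e': 3
Scanning left to right for freq == 1:
  Position 0 ('e'): freq=3, skip
  Position 1 ('a'): freq=2, skip
  Position 2 ('d'): freq=2, skip
  Position 3 ('e'): freq=3, skip
  Position 4 ('d'): freq=2, skip
  Position 5 ('e'): freq=3, skip
  Position 6 ('b'): unique! => answer = 6

6


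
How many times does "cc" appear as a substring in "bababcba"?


Searching for "cc" in "bababcba"
Scanning each position:
  Position 0: "ba" => no
  Position 1: "ab" => no
  Position 2: "ba" => no
  Position 3: "ab" => no
  Position 4: "bc" => no
  Position 5: "cb" => no
  Position 6: "ba" => no
Total occurrences: 0

0


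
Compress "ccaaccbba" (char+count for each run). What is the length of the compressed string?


Input: ccaaccbba
Runs:
  'c' x 2 => "c2"
  'a' x 2 => "a2"
  'c' x 2 => "c2"
  'b' x 2 => "b2"
  'a' x 1 => "a1"
Compressed: "c2a2c2b2a1"
Compressed length: 10

10


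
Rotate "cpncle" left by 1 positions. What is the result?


Input: "cpncle", rotate left by 1
First 1 characters: "c"
Remaining characters: "pncle"
Concatenate remaining + first: "pncle" + "c" = "pnclec"

pnclec


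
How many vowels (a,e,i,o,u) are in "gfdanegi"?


Input: gfdanegi
Checking each character:
  'g' at position 0: consonant
  'f' at position 1: consonant
  'd' at position 2: consonant
  'a' at position 3: vowel (running total: 1)
  'n' at position 4: consonant
  'e' at position 5: vowel (running total: 2)
  'g' at position 6: consonant
  'i' at position 7: vowel (running total: 3)
Total vowels: 3

3


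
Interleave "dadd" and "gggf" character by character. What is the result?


Interleaving "dadd" and "gggf":
  Position 0: 'd' from first, 'g' from second => "dg"
  Position 1: 'a' from first, 'g' from second => "ag"
  Position 2: 'd' from first, 'g' from second => "dg"
  Position 3: 'd' from first, 'f' from second => "df"
Result: dgagdgdf

dgagdgdf


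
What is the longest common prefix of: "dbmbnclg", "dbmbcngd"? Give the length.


Words: dbmbnclg, dbmbcngd
  Position 0: all 'd' => match
  Position 1: all 'b' => match
  Position 2: all 'm' => match
  Position 3: all 'b' => match
  Position 4: ('n', 'c') => mismatch, stop
LCP = "dbmb" (length 4)

4


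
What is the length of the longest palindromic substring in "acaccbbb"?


Input: "acaccbbb"
Checking substrings for palindromes:
  [0:3] "aca" (len 3) => palindrome
  [1:4] "cac" (len 3) => palindrome
  [5:8] "bbb" (len 3) => palindrome
  [3:5] "cc" (len 2) => palindrome
  [5:7] "bb" (len 2) => palindrome
  [6:8] "bb" (len 2) => palindrome
Longest palindromic substring: "aca" with length 3

3


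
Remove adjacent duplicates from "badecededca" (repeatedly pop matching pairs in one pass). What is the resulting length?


Input: badecededca
Stack-based adjacent duplicate removal:
  Read 'b': push. Stack: b
  Read 'a': push. Stack: ba
  Read 'd': push. Stack: bad
  Read 'e': push. Stack: bade
  Read 'c': push. Stack: badec
  Read 'e': push. Stack: badece
  Read 'd': push. Stack: badeced
  Read 'e': push. Stack: badecede
  Read 'd': push. Stack: badeceded
  Read 'c': push. Stack: badecededc
  Read 'a': push. Stack: badecededca
Final stack: "badecededca" (length 11)

11


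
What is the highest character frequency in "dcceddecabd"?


Input: dcceddecabd
Character counts:
  'a': 1
  'b': 1
  'c': 3
  'd': 4
  'e': 2
Maximum frequency: 4

4


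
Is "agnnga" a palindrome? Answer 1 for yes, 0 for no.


Input: agnnga
Reversed: agnnga
  Compare pos 0 ('a') with pos 5 ('a'): match
  Compare pos 1 ('g') with pos 4 ('g'): match
  Compare pos 2 ('n') with pos 3 ('n'): match
Result: palindrome

1


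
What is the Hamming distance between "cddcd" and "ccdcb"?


Comparing "cddcd" and "ccdcb" position by position:
  Position 0: 'c' vs 'c' => same
  Position 1: 'd' vs 'c' => differ
  Position 2: 'd' vs 'd' => same
  Position 3: 'c' vs 'c' => same
  Position 4: 'd' vs 'b' => differ
Total differences (Hamming distance): 2

2


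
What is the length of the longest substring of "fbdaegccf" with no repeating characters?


Input: "fbdaegccf"
Sliding window (track last position of each char):
  Position 0 ('f'): window [0,0] length 1 -- new best
  Position 1 ('b'): window [0,1] length 2 -- new best
  Position 2 ('d'): window [0,2] length 3 -- new best
  Position 3 ('a'): window [0,3] length 4 -- new best
  Position 4 ('e'): window [0,4] length 5 -- new best
  Position 5 ('g'): window [0,5] length 6 -- new best
  Position 6 ('c'): window [0,6] length 7 -- new best
  Position 7 ('c'): repeat (last at 6), move window start to 7
  Position 7 ('c'): window [7,7] length 1
  Position 8 ('f'): window [7,8] length 2
Longest substring with no repeats: "fbdaegc" with length 7

7


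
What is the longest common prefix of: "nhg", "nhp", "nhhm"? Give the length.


Words: nhg, nhp, nhhm
  Position 0: all 'n' => match
  Position 1: all 'h' => match
  Position 2: ('g', 'p', 'h') => mismatch, stop
LCP = "nh" (length 2)

2


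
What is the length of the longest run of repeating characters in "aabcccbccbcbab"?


Input: "aabcccbccbcbab"
Scanning for longest run:
  Position 1 ('a'): continues run of 'a', length=2
  Position 2 ('b'): new char, reset run to 1
  Position 3 ('c'): new char, reset run to 1
  Position 4 ('c'): continues run of 'c', length=2
  Position 5 ('c'): continues run of 'c', length=3
  Position 6 ('b'): new char, reset run to 1
  Position 7 ('c'): new char, reset run to 1
  Position 8 ('c'): continues run of 'c', length=2
  Position 9 ('b'): new char, reset run to 1
  Position 10 ('c'): new char, reset run to 1
  Position 11 ('b'): new char, reset run to 1
  Position 12 ('a'): new char, reset run to 1
  Position 13 ('b'): new char, reset run to 1
Longest run: 'c' with length 3

3


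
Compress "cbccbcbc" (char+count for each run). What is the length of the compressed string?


Input: cbccbcbc
Runs:
  'c' x 1 => "c1"
  'b' x 1 => "b1"
  'c' x 2 => "c2"
  'b' x 1 => "b1"
  'c' x 1 => "c1"
  'b' x 1 => "b1"
  'c' x 1 => "c1"
Compressed: "c1b1c2b1c1b1c1"
Compressed length: 14

14


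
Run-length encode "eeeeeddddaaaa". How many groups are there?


Input: eeeeeddddaaaa
Scanning for consecutive runs:
  Group 1: 'e' x 5 (positions 0-4)
  Group 2: 'd' x 4 (positions 5-8)
  Group 3: 'a' x 4 (positions 9-12)
Total groups: 3

3


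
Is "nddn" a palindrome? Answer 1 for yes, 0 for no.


Input: nddn
Reversed: nddn
  Compare pos 0 ('n') with pos 3 ('n'): match
  Compare pos 1 ('d') with pos 2 ('d'): match
Result: palindrome

1


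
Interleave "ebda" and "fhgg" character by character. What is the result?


Interleaving "ebda" and "fhgg":
  Position 0: 'e' from first, 'f' from second => "ef"
  Position 1: 'b' from first, 'h' from second => "bh"
  Position 2: 'd' from first, 'g' from second => "dg"
  Position 3: 'a' from first, 'g' from second => "ag"
Result: efbhdgag

efbhdgag


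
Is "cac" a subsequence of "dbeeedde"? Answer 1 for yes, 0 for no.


Check if "cac" is a subsequence of "dbeeedde"
Greedy scan:
  Position 0 ('d'): no match needed
  Position 1 ('b'): no match needed
  Position 2 ('e'): no match needed
  Position 3 ('e'): no match needed
  Position 4 ('e'): no match needed
  Position 5 ('d'): no match needed
  Position 6 ('d'): no match needed
  Position 7 ('e'): no match needed
Only matched 0/3 characters => not a subsequence

0


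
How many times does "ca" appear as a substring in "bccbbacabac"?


Searching for "ca" in "bccbbacabac"
Scanning each position:
  Position 0: "bc" => no
  Position 1: "cc" => no
  Position 2: "cb" => no
  Position 3: "bb" => no
  Position 4: "ba" => no
  Position 5: "ac" => no
  Position 6: "ca" => MATCH
  Position 7: "ab" => no
  Position 8: "ba" => no
  Position 9: "ac" => no
Total occurrences: 1

1


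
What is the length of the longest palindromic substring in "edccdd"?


Input: "edccdd"
Checking substrings for palindromes:
  [1:5] "dccd" (len 4) => palindrome
  [2:4] "cc" (len 2) => palindrome
  [4:6] "dd" (len 2) => palindrome
Longest palindromic substring: "dccd" with length 4

4


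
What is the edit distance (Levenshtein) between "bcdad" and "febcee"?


Computing edit distance: "bcdad" -> "febcee"
DP table:
           f    e    b    c    e    e
      0    1    2    3    4    5    6
  b   1    1    2    2    3    4    5
  c   2    2    2    3    2    3    4
  d   3    3    3    3    3    3    4
  a   4    4    4    4    4    4    4
  d   5    5    5    5    5    5    5
Edit distance = dp[5][6] = 5

5


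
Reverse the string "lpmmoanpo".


Input: lpmmoanpo
Reading characters right to left:
  Position 8: 'o'
  Position 7: 'p'
  Position 6: 'n'
  Position 5: 'a'
  Position 4: 'o'
  Position 3: 'm'
  Position 2: 'm'
  Position 1: 'p'
  Position 0: 'l'
Reversed: opnaommpl

opnaommpl


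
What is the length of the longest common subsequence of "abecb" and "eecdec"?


LCS of "abecb" and "eecdec"
DP table:
           e    e    c    d    e    c
      0    0    0    0    0    0    0
  a   0    0    0    0    0    0    0
  b   0    0    0    0    0    0    0
  e   0    1    1    1    1    1    1
  c   0    1    1    2    2    2    2
  b   0    1    1    2    2    2    2
LCS length = dp[5][6] = 2

2


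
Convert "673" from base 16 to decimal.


Input: "673" in base 16
Positional expansion:
  Digit '6' (value 6) x 16^2 = 1536
  Digit '7' (value 7) x 16^1 = 112
  Digit '3' (value 3) x 16^0 = 3
Sum = 1651

1651


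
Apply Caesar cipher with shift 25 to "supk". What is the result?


Caesar cipher: shift "supk" by 25
  's' (pos 18) + 25 = pos 17 = 'r'
  'u' (pos 20) + 25 = pos 19 = 't'
  'p' (pos 15) + 25 = pos 14 = 'o'
  'k' (pos 10) + 25 = pos 9 = 'j'
Result: rtoj

rtoj


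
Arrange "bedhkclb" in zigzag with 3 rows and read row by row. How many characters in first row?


Zigzag "bedhkclb" into 3 rows:
Placing characters:
  'b' => row 0
  'e' => row 1
  'd' => row 2
  'h' => row 1
  'k' => row 0
  'c' => row 1
  'l' => row 2
  'b' => row 1
Rows:
  Row 0: "bk"
  Row 1: "ehcb"
  Row 2: "dl"
First row length: 2

2


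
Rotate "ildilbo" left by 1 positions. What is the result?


Input: "ildilbo", rotate left by 1
First 1 characters: "i"
Remaining characters: "ldilbo"
Concatenate remaining + first: "ldilbo" + "i" = "ldilboi"

ldilboi


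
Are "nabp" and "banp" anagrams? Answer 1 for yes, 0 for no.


Strings: "nabp", "banp"
Sorted first:  abnp
Sorted second: abnp
Sorted forms match => anagrams

1


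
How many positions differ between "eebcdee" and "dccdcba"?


Comparing "eebcdee" and "dccdcba" position by position:
  Position 0: 'e' vs 'd' => DIFFER
  Position 1: 'e' vs 'c' => DIFFER
  Position 2: 'b' vs 'c' => DIFFER
  Position 3: 'c' vs 'd' => DIFFER
  Position 4: 'd' vs 'c' => DIFFER
  Position 5: 'e' vs 'b' => DIFFER
  Position 6: 'e' vs 'a' => DIFFER
Positions that differ: 7

7


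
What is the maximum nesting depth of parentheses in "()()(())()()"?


Input: "()()(())()()"
Tracking depth:
  Position 0 '(': depth becomes 1
  Position 1 ')': depth becomes 0
  Position 2 '(': depth becomes 1
  Position 3 ')': depth becomes 0
  Position 4 '(': depth becomes 1
  Position 5 '(': depth becomes 2
  Position 6 ')': depth becomes 1
  Position 7 ')': depth becomes 0
  Position 8 '(': depth becomes 1
  Position 9 ')': depth becomes 0
  Position 10 '(': depth becomes 1
  Position 11 ')': depth becomes 0
Maximum depth reached: 2

2


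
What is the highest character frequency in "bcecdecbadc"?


Input: bcecdecbadc
Character counts:
  'a': 1
  'b': 2
  'c': 4
  'd': 2
  'e': 2
Maximum frequency: 4

4


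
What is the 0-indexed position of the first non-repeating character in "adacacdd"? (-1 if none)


Input: adacacdd
Character frequencies:
  'a': 3
  'c': 2
  'd': 3
Scanning left to right for freq == 1:
  Position 0 ('a'): freq=3, skip
  Position 1 ('d'): freq=3, skip
  Position 2 ('a'): freq=3, skip
  Position 3 ('c'): freq=2, skip
  Position 4 ('a'): freq=3, skip
  Position 5 ('c'): freq=2, skip
  Position 6 ('d'): freq=3, skip
  Position 7 ('d'): freq=3, skip
  No unique character found => answer = -1

-1


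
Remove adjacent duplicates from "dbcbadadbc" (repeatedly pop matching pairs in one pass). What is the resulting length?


Input: dbcbadadbc
Stack-based adjacent duplicate removal:
  Read 'd': push. Stack: d
  Read 'b': push. Stack: db
  Read 'c': push. Stack: dbc
  Read 'b': push. Stack: dbcb
  Read 'a': push. Stack: dbcba
  Read 'd': push. Stack: dbcbad
  Read 'a': push. Stack: dbcbada
  Read 'd': push. Stack: dbcbadad
  Read 'b': push. Stack: dbcbadadb
  Read 'c': push. Stack: dbcbadadbc
Final stack: "dbcbadadbc" (length 10)

10


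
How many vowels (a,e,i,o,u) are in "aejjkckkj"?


Input: aejjkckkj
Checking each character:
  'a' at position 0: vowel (running total: 1)
  'e' at position 1: vowel (running total: 2)
  'j' at position 2: consonant
  'j' at position 3: consonant
  'k' at position 4: consonant
  'c' at position 5: consonant
  'k' at position 6: consonant
  'k' at position 7: consonant
  'j' at position 8: consonant
Total vowels: 2

2


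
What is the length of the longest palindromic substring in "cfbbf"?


Input: "cfbbf"
Checking substrings for palindromes:
  [1:5] "fbbf" (len 4) => palindrome
  [2:4] "bb" (len 2) => palindrome
Longest palindromic substring: "fbbf" with length 4

4


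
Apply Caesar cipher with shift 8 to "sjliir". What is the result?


Caesar cipher: shift "sjliir" by 8
  's' (pos 18) + 8 = pos 0 = 'a'
  'j' (pos 9) + 8 = pos 17 = 'r'
  'l' (pos 11) + 8 = pos 19 = 't'
  'i' (pos 8) + 8 = pos 16 = 'q'
  'i' (pos 8) + 8 = pos 16 = 'q'
  'r' (pos 17) + 8 = pos 25 = 'z'
Result: artqqz

artqqz


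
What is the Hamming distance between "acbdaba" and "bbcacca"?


Comparing "acbdaba" and "bbcacca" position by position:
  Position 0: 'a' vs 'b' => differ
  Position 1: 'c' vs 'b' => differ
  Position 2: 'b' vs 'c' => differ
  Position 3: 'd' vs 'a' => differ
  Position 4: 'a' vs 'c' => differ
  Position 5: 'b' vs 'c' => differ
  Position 6: 'a' vs 'a' => same
Total differences (Hamming distance): 6

6


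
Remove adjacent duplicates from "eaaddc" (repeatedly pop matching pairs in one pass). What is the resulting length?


Input: eaaddc
Stack-based adjacent duplicate removal:
  Read 'e': push. Stack: e
  Read 'a': push. Stack: ea
  Read 'a': matches stack top 'a' => pop. Stack: e
  Read 'd': push. Stack: ed
  Read 'd': matches stack top 'd' => pop. Stack: e
  Read 'c': push. Stack: ec
Final stack: "ec" (length 2)

2


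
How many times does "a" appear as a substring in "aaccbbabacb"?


Searching for "a" in "aaccbbabacb"
Scanning each position:
  Position 0: "a" => MATCH
  Position 1: "a" => MATCH
  Position 2: "c" => no
  Position 3: "c" => no
  Position 4: "b" => no
  Position 5: "b" => no
  Position 6: "a" => MATCH
  Position 7: "b" => no
  Position 8: "a" => MATCH
  Position 9: "c" => no
  Position 10: "b" => no
Total occurrences: 4

4


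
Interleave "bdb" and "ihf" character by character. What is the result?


Interleaving "bdb" and "ihf":
  Position 0: 'b' from first, 'i' from second => "bi"
  Position 1: 'd' from first, 'h' from second => "dh"
  Position 2: 'b' from first, 'f' from second => "bf"
Result: bidhbf

bidhbf


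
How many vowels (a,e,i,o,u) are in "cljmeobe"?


Input: cljmeobe
Checking each character:
  'c' at position 0: consonant
  'l' at position 1: consonant
  'j' at position 2: consonant
  'm' at position 3: consonant
  'e' at position 4: vowel (running total: 1)
  'o' at position 5: vowel (running total: 2)
  'b' at position 6: consonant
  'e' at position 7: vowel (running total: 3)
Total vowels: 3

3


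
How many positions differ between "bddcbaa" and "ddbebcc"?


Comparing "bddcbaa" and "ddbebcc" position by position:
  Position 0: 'b' vs 'd' => DIFFER
  Position 1: 'd' vs 'd' => same
  Position 2: 'd' vs 'b' => DIFFER
  Position 3: 'c' vs 'e' => DIFFER
  Position 4: 'b' vs 'b' => same
  Position 5: 'a' vs 'c' => DIFFER
  Position 6: 'a' vs 'c' => DIFFER
Positions that differ: 5

5


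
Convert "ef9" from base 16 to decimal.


Input: "ef9" in base 16
Positional expansion:
  Digit 'e' (value 14) x 16^2 = 3584
  Digit 'f' (value 15) x 16^1 = 240
  Digit '9' (value 9) x 16^0 = 9
Sum = 3833

3833


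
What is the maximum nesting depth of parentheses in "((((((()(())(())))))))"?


Input: "((((((()(())(())))))))"
Tracking depth:
  Position 0 '(': depth becomes 1
  Position 1 '(': depth becomes 2
  Position 2 '(': depth becomes 3
  Position 3 '(': depth becomes 4
  Position 4 '(': depth becomes 5
  Position 5 '(': depth becomes 6
  Position 6 '(': depth becomes 7
  Position 7 ')': depth becomes 6
  Position 8 '(': depth becomes 7
  Position 9 '(': depth becomes 8
  Position 10 ')': depth becomes 7
  Position 11 ')': depth becomes 6
  Position 12 '(': depth becomes 7
  Position 13 '(': depth becomes 8
  Position 14 ')': depth becomes 7
  Position 15 ')': depth becomes 6
  Position 16 ')': depth becomes 5
  Position 17 ')': depth becomes 4
  Position 18 ')': depth becomes 3
  Position 19 ')': depth becomes 2
  Position 20 ')': depth becomes 1
  Position 21 ')': depth becomes 0
Maximum depth reached: 8

8


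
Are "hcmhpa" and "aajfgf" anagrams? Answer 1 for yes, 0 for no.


Strings: "hcmhpa", "aajfgf"
Sorted first:  achhmp
Sorted second: aaffgj
Differ at position 1: 'c' vs 'a' => not anagrams

0


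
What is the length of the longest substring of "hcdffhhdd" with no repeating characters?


Input: "hcdffhhdd"
Sliding window (track last position of each char):
  Position 0 ('h'): window [0,0] length 1 -- new best
  Position 1 ('c'): window [0,1] length 2 -- new best
  Position 2 ('d'): window [0,2] length 3 -- new best
  Position 3 ('f'): window [0,3] length 4 -- new best
  Position 4 ('f'): repeat (last at 3), move window start to 4
  Position 4 ('f'): window [4,4] length 1
  Position 5 ('h'): window [4,5] length 2
  Position 6 ('h'): repeat (last at 5), move window start to 6
  Position 6 ('h'): window [6,6] length 1
  Position 7 ('d'): window [6,7] length 2
  Position 8 ('d'): repeat (last at 7), move window start to 8
  Position 8 ('d'): window [8,8] length 1
Longest substring with no repeats: "hcdf" with length 4

4


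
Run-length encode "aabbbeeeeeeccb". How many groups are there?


Input: aabbbeeeeeeccb
Scanning for consecutive runs:
  Group 1: 'a' x 2 (positions 0-1)
  Group 2: 'b' x 3 (positions 2-4)
  Group 3: 'e' x 6 (positions 5-10)
  Group 4: 'c' x 2 (positions 11-12)
  Group 5: 'b' x 1 (positions 13-13)
Total groups: 5

5


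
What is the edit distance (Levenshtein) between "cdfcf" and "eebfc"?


Computing edit distance: "cdfcf" -> "eebfc"
DP table:
           e    e    b    f    c
      0    1    2    3    4    5
  c   1    1    2    3    4    4
  d   2    2    2    3    4    5
  f   3    3    3    3    3    4
  c   4    4    4    4    4    3
  f   5    5    5    5    4    4
Edit distance = dp[5][5] = 4

4


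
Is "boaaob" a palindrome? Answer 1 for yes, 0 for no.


Input: boaaob
Reversed: boaaob
  Compare pos 0 ('b') with pos 5 ('b'): match
  Compare pos 1 ('o') with pos 4 ('o'): match
  Compare pos 2 ('a') with pos 3 ('a'): match
Result: palindrome

1


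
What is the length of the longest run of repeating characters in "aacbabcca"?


Input: "aacbabcca"
Scanning for longest run:
  Position 1 ('a'): continues run of 'a', length=2
  Position 2 ('c'): new char, reset run to 1
  Position 3 ('b'): new char, reset run to 1
  Position 4 ('a'): new char, reset run to 1
  Position 5 ('b'): new char, reset run to 1
  Position 6 ('c'): new char, reset run to 1
  Position 7 ('c'): continues run of 'c', length=2
  Position 8 ('a'): new char, reset run to 1
Longest run: 'a' with length 2

2


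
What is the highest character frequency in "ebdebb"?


Input: ebdebb
Character counts:
  'b': 3
  'd': 1
  'e': 2
Maximum frequency: 3

3


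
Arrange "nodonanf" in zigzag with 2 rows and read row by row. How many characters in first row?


Zigzag "nodonanf" into 2 rows:
Placing characters:
  'n' => row 0
  'o' => row 1
  'd' => row 0
  'o' => row 1
  'n' => row 0
  'a' => row 1
  'n' => row 0
  'f' => row 1
Rows:
  Row 0: "ndnn"
  Row 1: "ooaf"
First row length: 4

4


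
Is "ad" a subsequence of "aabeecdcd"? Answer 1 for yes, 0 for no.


Check if "ad" is a subsequence of "aabeecdcd"
Greedy scan:
  Position 0 ('a'): matches sub[0] = 'a'
  Position 1 ('a'): no match needed
  Position 2 ('b'): no match needed
  Position 3 ('e'): no match needed
  Position 4 ('e'): no match needed
  Position 5 ('c'): no match needed
  Position 6 ('d'): matches sub[1] = 'd'
  Position 7 ('c'): no match needed
  Position 8 ('d'): no match needed
All 2 characters matched => is a subsequence

1


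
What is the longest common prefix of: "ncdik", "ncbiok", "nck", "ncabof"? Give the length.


Words: ncdik, ncbiok, nck, ncabof
  Position 0: all 'n' => match
  Position 1: all 'c' => match
  Position 2: ('d', 'b', 'k', 'a') => mismatch, stop
LCP = "nc" (length 2)

2


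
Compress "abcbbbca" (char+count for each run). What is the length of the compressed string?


Input: abcbbbca
Runs:
  'a' x 1 => "a1"
  'b' x 1 => "b1"
  'c' x 1 => "c1"
  'b' x 3 => "b3"
  'c' x 1 => "c1"
  'a' x 1 => "a1"
Compressed: "a1b1c1b3c1a1"
Compressed length: 12

12


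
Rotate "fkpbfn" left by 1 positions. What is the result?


Input: "fkpbfn", rotate left by 1
First 1 characters: "f"
Remaining characters: "kpbfn"
Concatenate remaining + first: "kpbfn" + "f" = "kpbfnf"

kpbfnf


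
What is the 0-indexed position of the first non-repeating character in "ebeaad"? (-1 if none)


Input: ebeaad
Character frequencies:
  'a': 2
  'b': 1
  'd': 1
  'e': 2
Scanning left to right for freq == 1:
  Position 0 ('e'): freq=2, skip
  Position 1 ('b'): unique! => answer = 1

1


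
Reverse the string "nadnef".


Input: nadnef
Reading characters right to left:
  Position 5: 'f'
  Position 4: 'e'
  Position 3: 'n'
  Position 2: 'd'
  Position 1: 'a'
  Position 0: 'n'
Reversed: fendan

fendan


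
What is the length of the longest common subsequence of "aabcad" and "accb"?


LCS of "aabcad" and "accb"
DP table:
           a    c    c    b
      0    0    0    0    0
  a   0    1    1    1    1
  a   0    1    1    1    1
  b   0    1    1    1    2
  c   0    1    2    2    2
  a   0    1    2    2    2
  d   0    1    2    2    2
LCS length = dp[6][4] = 2

2


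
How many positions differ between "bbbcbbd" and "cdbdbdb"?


Comparing "bbbcbbd" and "cdbdbdb" position by position:
  Position 0: 'b' vs 'c' => DIFFER
  Position 1: 'b' vs 'd' => DIFFER
  Position 2: 'b' vs 'b' => same
  Position 3: 'c' vs 'd' => DIFFER
  Position 4: 'b' vs 'b' => same
  Position 5: 'b' vs 'd' => DIFFER
  Position 6: 'd' vs 'b' => DIFFER
Positions that differ: 5

5


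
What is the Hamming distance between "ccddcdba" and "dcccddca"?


Comparing "ccddcdba" and "dcccddca" position by position:
  Position 0: 'c' vs 'd' => differ
  Position 1: 'c' vs 'c' => same
  Position 2: 'd' vs 'c' => differ
  Position 3: 'd' vs 'c' => differ
  Position 4: 'c' vs 'd' => differ
  Position 5: 'd' vs 'd' => same
  Position 6: 'b' vs 'c' => differ
  Position 7: 'a' vs 'a' => same
Total differences (Hamming distance): 5

5


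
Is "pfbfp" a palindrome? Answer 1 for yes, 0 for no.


Input: pfbfp
Reversed: pfbfp
  Compare pos 0 ('p') with pos 4 ('p'): match
  Compare pos 1 ('f') with pos 3 ('f'): match
Result: palindrome

1


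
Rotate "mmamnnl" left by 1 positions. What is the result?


Input: "mmamnnl", rotate left by 1
First 1 characters: "m"
Remaining characters: "mamnnl"
Concatenate remaining + first: "mamnnl" + "m" = "mamnnlm"

mamnnlm


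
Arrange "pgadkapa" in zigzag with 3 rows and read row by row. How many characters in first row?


Zigzag "pgadkapa" into 3 rows:
Placing characters:
  'p' => row 0
  'g' => row 1
  'a' => row 2
  'd' => row 1
  'k' => row 0
  'a' => row 1
  'p' => row 2
  'a' => row 1
Rows:
  Row 0: "pk"
  Row 1: "gdaa"
  Row 2: "ap"
First row length: 2

2


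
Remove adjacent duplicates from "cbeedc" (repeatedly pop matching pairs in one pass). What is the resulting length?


Input: cbeedc
Stack-based adjacent duplicate removal:
  Read 'c': push. Stack: c
  Read 'b': push. Stack: cb
  Read 'e': push. Stack: cbe
  Read 'e': matches stack top 'e' => pop. Stack: cb
  Read 'd': push. Stack: cbd
  Read 'c': push. Stack: cbdc
Final stack: "cbdc" (length 4)

4


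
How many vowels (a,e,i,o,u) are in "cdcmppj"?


Input: cdcmppj
Checking each character:
  'c' at position 0: consonant
  'd' at position 1: consonant
  'c' at position 2: consonant
  'm' at position 3: consonant
  'p' at position 4: consonant
  'p' at position 5: consonant
  'j' at position 6: consonant
Total vowels: 0

0


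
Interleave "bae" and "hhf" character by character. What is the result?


Interleaving "bae" and "hhf":
  Position 0: 'b' from first, 'h' from second => "bh"
  Position 1: 'a' from first, 'h' from second => "ah"
  Position 2: 'e' from first, 'f' from second => "ef"
Result: bhahef

bhahef


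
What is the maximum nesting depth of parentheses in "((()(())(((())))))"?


Input: "((()(())(((())))))"
Tracking depth:
  Position 0 '(': depth becomes 1
  Position 1 '(': depth becomes 2
  Position 2 '(': depth becomes 3
  Position 3 ')': depth becomes 2
  Position 4 '(': depth becomes 3
  Position 5 '(': depth becomes 4
  Position 6 ')': depth becomes 3
  Position 7 ')': depth becomes 2
  Position 8 '(': depth becomes 3
  Position 9 '(': depth becomes 4
  Position 10 '(': depth becomes 5
  Position 11 '(': depth becomes 6
  Position 12 ')': depth becomes 5
  Position 13 ')': depth becomes 4
  Position 14 ')': depth becomes 3
  Position 15 ')': depth becomes 2
  Position 16 ')': depth becomes 1
  Position 17 ')': depth becomes 0
Maximum depth reached: 6

6


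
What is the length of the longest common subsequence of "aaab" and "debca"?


LCS of "aaab" and "debca"
DP table:
           d    e    b    c    a
      0    0    0    0    0    0
  a   0    0    0    0    0    1
  a   0    0    0    0    0    1
  a   0    0    0    0    0    1
  b   0    0    0    1    1    1
LCS length = dp[4][5] = 1

1
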